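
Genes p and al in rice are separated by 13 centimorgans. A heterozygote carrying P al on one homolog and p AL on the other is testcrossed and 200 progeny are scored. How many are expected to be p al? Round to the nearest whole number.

A map distance of 13 centimorgans corresponds to a recombination frequency of 0.130.
The F1 is P al / p AL, so p al is a recombinant gamete class with expected frequency r/2 = 0.130/2 = 0.0650.
Expected number = 0.0650 × 200 = 13.00 ≈ 13.

13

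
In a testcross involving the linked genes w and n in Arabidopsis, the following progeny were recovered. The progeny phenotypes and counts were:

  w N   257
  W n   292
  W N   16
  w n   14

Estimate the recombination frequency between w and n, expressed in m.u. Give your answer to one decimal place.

5.2 m.u.

The two most frequent classes, W n (292) and w N (257), are the parental types, so the F1 was W n / w N.
The recombinant classes are W N and w n: 16 + 14 = 30.
Recombination frequency = 30/579 = 0.0518 ≈ 5.2%, i.e. 5.2 m.u.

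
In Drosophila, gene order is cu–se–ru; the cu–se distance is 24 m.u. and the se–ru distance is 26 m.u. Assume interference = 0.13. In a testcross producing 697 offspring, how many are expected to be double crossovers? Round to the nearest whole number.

Map distances give recombination frequencies of 0.240 and 0.260 for the two intervals.
With interference 0.13 (so coincidence = 0.87), expected double-crossover frequency = 0.240 × 0.260 × 0.87 = 0.05429.
Expected number = 0.05429 × 697 = 37.84 ≈ 38.

38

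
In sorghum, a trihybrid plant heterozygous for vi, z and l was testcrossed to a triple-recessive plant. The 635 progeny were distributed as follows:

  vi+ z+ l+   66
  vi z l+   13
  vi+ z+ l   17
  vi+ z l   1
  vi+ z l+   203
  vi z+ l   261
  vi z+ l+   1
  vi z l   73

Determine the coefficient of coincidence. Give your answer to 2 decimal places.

The two most frequent reciprocal classes, vi z+ l and vi+ z l+, are the parental types, so the F1 was vi z+ l / vi+ z l+.
The two rarest classes, vi z+ l+ and vi+ z l, are the double crossovers. Comparing them with the parentals, only the l allele has switched, so l is the middle locus and the order is z – l – vi.
z–l: (139 + 2)/635 = 0.2220; l–vi: (30 + 2)/635 = 0.0504.
Expected DCO frequency = 0.2220 × 0.0504 ≈ 0.01119; observed = 2/635 ≈ 0.00315.
Coefficient of coincidence = 0.00315/0.01119 ≈ 0.28.

0.28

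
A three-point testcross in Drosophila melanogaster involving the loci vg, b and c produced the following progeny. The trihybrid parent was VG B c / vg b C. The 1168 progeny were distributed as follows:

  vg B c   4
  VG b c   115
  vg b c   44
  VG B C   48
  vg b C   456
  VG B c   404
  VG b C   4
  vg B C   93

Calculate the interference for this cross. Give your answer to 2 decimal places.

0.57

The two rarest classes, vg B c and VG b C, are the double crossovers. Comparing them with the parentals, only the vg allele has switched, so vg is the middle locus and the order is c – vg – b.
c–vg: (92 + 8)/1168 = 0.0856; vg–b: (208 + 8)/1168 = 0.1849.
Expected DCO frequency = 0.0856 × 0.1849 ≈ 0.01583; observed = 8/1168 ≈ 0.00685.
Coefficient of coincidence = 0.00685/0.01583 ≈ 0.43; interference = 1 − 0.43 = 0.57.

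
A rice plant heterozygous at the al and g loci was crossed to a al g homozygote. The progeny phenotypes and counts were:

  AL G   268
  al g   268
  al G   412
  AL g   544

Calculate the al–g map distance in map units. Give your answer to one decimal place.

The two most frequent classes, AL g (544) and al G (412), are the parental types, so the F1 was AL g / al G.
The recombinant classes are AL G and al g: 268 + 268 = 536.
Recombination frequency = 536/1492 = 0.3592 ≈ 35.9%, i.e. 35.9 map units.

35.9 map units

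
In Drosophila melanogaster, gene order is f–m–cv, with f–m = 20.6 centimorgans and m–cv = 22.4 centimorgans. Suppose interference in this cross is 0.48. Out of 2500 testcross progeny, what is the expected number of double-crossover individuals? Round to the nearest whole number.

60

Map distances give recombination frequencies of 0.206 and 0.224 for the two intervals.
With interference 0.48 (so coincidence = 0.52), expected double-crossover frequency = 0.206 × 0.224 × 0.52 = 0.02399.
Expected number = 0.02399 × 2500 = 59.99 ≈ 60.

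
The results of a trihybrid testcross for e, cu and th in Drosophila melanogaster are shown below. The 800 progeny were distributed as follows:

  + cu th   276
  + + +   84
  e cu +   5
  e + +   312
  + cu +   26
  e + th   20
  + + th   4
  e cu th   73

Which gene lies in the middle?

The two most frequent reciprocal classes, + cu th and e + +, are the parental types, so the F1 was + cu th / e + +.
The two rarest classes, + + th and e cu +, are the double crossovers. Comparing them with the parentals, only the cu allele has switched, so cu is the middle locus and the order is th – cu – e.

cu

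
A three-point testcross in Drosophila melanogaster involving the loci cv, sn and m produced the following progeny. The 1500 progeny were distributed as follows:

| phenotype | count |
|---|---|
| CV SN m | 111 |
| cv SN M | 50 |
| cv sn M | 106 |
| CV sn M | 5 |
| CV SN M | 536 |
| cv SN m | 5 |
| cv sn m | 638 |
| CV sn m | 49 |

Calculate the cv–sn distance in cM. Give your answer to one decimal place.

The two most frequent reciprocal classes, cv sn m and CV SN M, are the parental types, so the F1 was cv sn m / CV SN M.
The two rarest classes, cv SN m and CV sn M, are the double crossovers. Comparing them with the parentals, only the sn allele has switched, so sn is the middle locus and the order is m – sn – cv.
Crossovers in the sn–cv interval produce the single-crossover classes CV sn m and cv SN M (49 + 50 = 99) plus the double crossovers (10).
RF(sn–cv) = (99 + 10) / 1500 = 109/1500 = 0.0727 → 7.3 cM.

7.3 cM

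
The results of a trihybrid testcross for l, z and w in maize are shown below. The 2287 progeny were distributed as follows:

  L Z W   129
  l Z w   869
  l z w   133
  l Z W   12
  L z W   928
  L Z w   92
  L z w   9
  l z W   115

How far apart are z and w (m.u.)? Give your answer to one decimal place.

The two most frequent reciprocal classes, l Z w and L z W, are the parental types, so the F1 was l Z w / L z W.
The two rarest classes, l Z W and L z w, are the double crossovers. Comparing them with the parentals, only the w allele has switched, so w is the middle locus and the order is l – w – z.
Crossovers in the w–z interval produce the single-crossover classes l z w and L Z W (133 + 129 = 262) plus the double crossovers (21).
RF(w–z) = (262 + 21) / 2287 = 283/2287 = 0.1237 → 12.4 m.u.

12.4 m.u.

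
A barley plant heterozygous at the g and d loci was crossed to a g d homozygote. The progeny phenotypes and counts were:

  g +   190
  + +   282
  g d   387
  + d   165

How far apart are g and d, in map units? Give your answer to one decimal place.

34.7 map units

The two most frequent classes, + + (282) and g d (387), are the parental types, so the F1 was + + / g d.
The recombinant classes are + d and g +: 165 + 190 = 355.
Recombination frequency = 355/1024 = 0.3467 ≈ 34.7%, i.e. 34.7 map units.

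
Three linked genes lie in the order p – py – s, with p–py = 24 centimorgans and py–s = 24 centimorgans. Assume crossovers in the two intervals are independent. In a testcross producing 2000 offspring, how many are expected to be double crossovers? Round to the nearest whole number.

Map distances give recombination frequencies of 0.240 and 0.240 for the two intervals.
With no interference, expected double-crossover frequency = 0.240 × 0.240 = 0.05760.
Expected number = 0.05760 × 2000 = 115.20 ≈ 115.

115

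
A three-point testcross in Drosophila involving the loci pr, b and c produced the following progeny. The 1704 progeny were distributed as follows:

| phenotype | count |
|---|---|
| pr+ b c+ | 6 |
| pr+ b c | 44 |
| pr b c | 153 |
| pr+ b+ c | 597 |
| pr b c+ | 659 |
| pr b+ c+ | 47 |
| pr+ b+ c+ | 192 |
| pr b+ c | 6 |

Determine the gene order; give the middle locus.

The two most frequent reciprocal classes, pr+ b+ c and pr b c+, are the parental types, so the F1 was pr+ b+ c / pr b c+.
The two rarest classes, pr b+ c and pr+ b c+, are the double crossovers. Comparing them with the parentals, only the pr allele has switched, so pr is the middle locus and the order is b – pr – c.

pr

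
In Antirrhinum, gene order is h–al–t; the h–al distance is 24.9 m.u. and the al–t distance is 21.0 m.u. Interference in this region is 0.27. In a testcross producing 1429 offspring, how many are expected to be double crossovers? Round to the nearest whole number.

55

Map distances give recombination frequencies of 0.249 and 0.210 for the two intervals.
With interference 0.27 (so coincidence = 0.73), expected double-crossover frequency = 0.249 × 0.210 × 0.73 = 0.03817.
Expected number = 0.03817 × 1429 = 54.55 ≈ 55.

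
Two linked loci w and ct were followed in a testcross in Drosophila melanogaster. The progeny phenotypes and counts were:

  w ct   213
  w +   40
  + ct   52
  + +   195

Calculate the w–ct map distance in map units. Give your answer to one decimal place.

The two most frequent classes, + + (195) and w ct (213), are the parental types, so the F1 was + + / w ct.
The recombinant classes are + ct and w +: 52 + 40 = 92.
Recombination frequency = 92/500 = 0.1840 ≈ 18.4%, i.e. 18.4 map units.

18.4 map units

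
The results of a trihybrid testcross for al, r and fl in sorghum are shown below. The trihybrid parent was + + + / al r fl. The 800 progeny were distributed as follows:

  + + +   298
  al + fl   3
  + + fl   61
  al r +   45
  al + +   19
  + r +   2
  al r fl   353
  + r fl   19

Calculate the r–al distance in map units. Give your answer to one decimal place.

The two rarest classes, + r + and al + fl, are the double crossovers. Comparing them with the parentals, only the r allele has switched, so r is the middle locus and the order is al – r – fl.
Crossovers in the al–r interval produce the single-crossover classes al + + and + r fl (19 + 19 = 38) plus the double crossovers (5).
RF(al–r) = (38 + 5) / 800 = 43/800 = 0.0537 → 5.4 map units.

5.4 map units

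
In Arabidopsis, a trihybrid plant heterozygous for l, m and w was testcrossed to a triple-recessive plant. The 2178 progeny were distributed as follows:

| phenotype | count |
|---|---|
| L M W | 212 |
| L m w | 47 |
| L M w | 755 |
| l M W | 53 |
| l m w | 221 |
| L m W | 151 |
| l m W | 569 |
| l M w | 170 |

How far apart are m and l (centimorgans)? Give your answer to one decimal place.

19.3 centimorgans

The two most frequent reciprocal classes, L M w and l m W, are the parental types, so the F1 was L M w / l m W.
The two rarest classes, L m w and l M W, are the double crossovers. Comparing them with the parentals, only the m allele has switched, so m is the middle locus and the order is l – m – w.
Crossovers in the l–m interval produce the single-crossover classes l M w and L m W (170 + 151 = 321) plus the double crossovers (100).
RF(l–m) = (321 + 100) / 2178 = 421/2178 = 0.1933 → 19.3 centimorgans.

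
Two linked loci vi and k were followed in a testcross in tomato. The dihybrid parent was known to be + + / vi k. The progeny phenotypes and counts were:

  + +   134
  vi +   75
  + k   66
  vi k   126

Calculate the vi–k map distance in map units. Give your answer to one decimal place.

The recombinant classes are + k and vi +: 66 + 75 = 141.
Recombination frequency = 141/401 = 0.3516 ≈ 35.2%, i.e. 35.2 map units.

35.2 map units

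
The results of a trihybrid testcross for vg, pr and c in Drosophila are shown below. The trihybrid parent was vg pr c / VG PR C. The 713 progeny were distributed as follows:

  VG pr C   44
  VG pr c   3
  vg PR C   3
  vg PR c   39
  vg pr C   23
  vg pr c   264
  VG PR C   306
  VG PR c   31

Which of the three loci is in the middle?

The two rarest classes, VG pr c and vg PR C, are the double crossovers. Comparing them with the parentals, only the vg allele has switched, so vg is the middle locus and the order is pr – vg – c.

vg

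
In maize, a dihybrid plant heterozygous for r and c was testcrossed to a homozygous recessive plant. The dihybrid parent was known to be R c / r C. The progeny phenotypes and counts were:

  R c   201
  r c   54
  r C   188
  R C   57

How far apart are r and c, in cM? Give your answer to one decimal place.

22.2 cM

The recombinant classes are R C and r c: 57 + 54 = 111.
Recombination frequency = 111/500 = 0.2220 ≈ 22.2%, i.e. 22.2 cM.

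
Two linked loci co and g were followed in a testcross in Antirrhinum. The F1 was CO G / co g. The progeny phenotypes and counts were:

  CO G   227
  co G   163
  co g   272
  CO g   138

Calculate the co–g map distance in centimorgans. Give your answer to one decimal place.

The recombinant classes are CO g and co G: 138 + 163 = 301.
Recombination frequency = 301/800 = 0.3762 ≈ 37.6%, i.e. 37.6 centimorgans.

37.6 centimorgans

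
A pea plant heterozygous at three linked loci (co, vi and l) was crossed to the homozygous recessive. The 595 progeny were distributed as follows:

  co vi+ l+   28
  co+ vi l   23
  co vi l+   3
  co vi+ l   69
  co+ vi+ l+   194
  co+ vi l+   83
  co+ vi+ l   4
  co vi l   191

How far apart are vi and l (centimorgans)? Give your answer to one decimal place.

26.7 centimorgans

The two most frequent reciprocal classes, co vi l and co+ vi+ l+, are the parental types, so the F1 was co vi l / co+ vi+ l+.
The two rarest classes, co vi l+ and co+ vi+ l, are the double crossovers. Comparing them with the parentals, only the l allele has switched, so l is the middle locus and the order is vi – l – co.
Crossovers in the vi–l interval produce the single-crossover classes co vi+ l and co+ vi l+ (69 + 83 = 152) plus the double crossovers (7).
RF(vi–l) = (152 + 7) / 595 = 159/595 = 0.2672 → 26.7 centimorgans.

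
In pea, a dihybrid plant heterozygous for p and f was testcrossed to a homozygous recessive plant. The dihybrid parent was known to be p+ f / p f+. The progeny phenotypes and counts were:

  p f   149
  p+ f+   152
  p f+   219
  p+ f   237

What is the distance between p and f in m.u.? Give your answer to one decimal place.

39.8 m.u.

The recombinant classes are p+ f+ and p f: 152 + 149 = 301.
Recombination frequency = 301/757 = 0.3976 ≈ 39.8%, i.e. 39.8 m.u.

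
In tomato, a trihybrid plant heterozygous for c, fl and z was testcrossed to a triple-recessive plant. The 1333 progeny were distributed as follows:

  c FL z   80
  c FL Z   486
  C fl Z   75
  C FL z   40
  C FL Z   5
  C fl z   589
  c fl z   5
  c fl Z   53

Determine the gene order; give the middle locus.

The two most frequent reciprocal classes, C fl z and c FL Z, are the parental types, so the F1 was C fl z / c FL Z.
The two rarest classes, c fl z and C FL Z, are the double crossovers. Comparing them with the parentals, only the c allele has switched, so c is the middle locus and the order is fl – c – z.

c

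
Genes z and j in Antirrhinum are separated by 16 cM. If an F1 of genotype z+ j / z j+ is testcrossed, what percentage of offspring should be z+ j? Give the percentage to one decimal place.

A map distance of 16 cM corresponds to a recombination frequency of 0.160.
The F1 is z+ j / z j+, so z+ j is a parental gamete class with expected frequency (1 − r)/2 = 0.840/2 = 0.4200.
That is 0.4200 = 42.0% of the progeny.

42.0%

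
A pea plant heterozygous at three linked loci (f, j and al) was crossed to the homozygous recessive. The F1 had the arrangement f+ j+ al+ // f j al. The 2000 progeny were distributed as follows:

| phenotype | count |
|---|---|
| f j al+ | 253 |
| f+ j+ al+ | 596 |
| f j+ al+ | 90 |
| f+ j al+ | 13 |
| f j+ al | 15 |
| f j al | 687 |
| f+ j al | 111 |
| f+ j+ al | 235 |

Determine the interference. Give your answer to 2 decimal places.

The two rarest classes, f+ j al+ and f j+ al, are the double crossovers. Comparing them with the parentals, only the j allele has switched, so j is the middle locus and the order is al – j – f.
al–j: (488 + 28)/2000 = 0.2580; j–f: (201 + 28)/2000 = 0.1145.
Expected DCO frequency = 0.2580 × 0.1145 ≈ 0.02954; observed = 28/2000 ≈ 0.01400.
Coefficient of coincidence = 0.01400/0.02954 ≈ 0.47; interference = 1 − 0.47 = 0.53.

0.53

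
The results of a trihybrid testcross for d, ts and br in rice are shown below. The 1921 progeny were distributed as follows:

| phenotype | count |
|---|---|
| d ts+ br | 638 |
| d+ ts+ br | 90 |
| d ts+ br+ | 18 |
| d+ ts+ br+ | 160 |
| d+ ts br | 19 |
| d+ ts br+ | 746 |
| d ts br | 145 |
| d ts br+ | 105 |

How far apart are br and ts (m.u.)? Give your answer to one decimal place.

The two most frequent reciprocal classes, d ts+ br and d+ ts br+, are the parental types, so the F1 was d ts+ br / d+ ts br+.
The two rarest classes, d ts+ br+ and d+ ts br, are the double crossovers. Comparing them with the parentals, only the br allele has switched, so br is the middle locus and the order is d – br – ts.
Crossovers in the br–ts interval produce the single-crossover classes d ts br and d+ ts+ br+ (145 + 160 = 305) plus the double crossovers (37).
RF(br–ts) = (305 + 37) / 1921 = 342/1921 = 0.1780 → 17.8 m.u.

17.8 m.u.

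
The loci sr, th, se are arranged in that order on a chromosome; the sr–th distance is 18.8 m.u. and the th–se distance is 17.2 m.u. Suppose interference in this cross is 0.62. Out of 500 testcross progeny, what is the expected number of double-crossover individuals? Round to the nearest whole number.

Map distances give recombination frequencies of 0.188 and 0.172 for the two intervals.
With interference 0.62 (so coincidence = 0.38), expected double-crossover frequency = 0.188 × 0.172 × 0.38 = 0.01229.
Expected number = 0.01229 × 500 = 6.14 ≈ 6.

6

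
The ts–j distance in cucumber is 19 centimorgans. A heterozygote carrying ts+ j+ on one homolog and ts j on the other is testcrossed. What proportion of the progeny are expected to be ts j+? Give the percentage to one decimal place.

A map distance of 19 centimorgans corresponds to a recombination frequency of 0.190.
The F1 is ts+ j+ / ts j, so ts j+ is a recombinant gamete class with expected frequency r/2 = 0.190/2 = 0.0950.
That is 0.0950 = 9.5% of the progeny.

9.5%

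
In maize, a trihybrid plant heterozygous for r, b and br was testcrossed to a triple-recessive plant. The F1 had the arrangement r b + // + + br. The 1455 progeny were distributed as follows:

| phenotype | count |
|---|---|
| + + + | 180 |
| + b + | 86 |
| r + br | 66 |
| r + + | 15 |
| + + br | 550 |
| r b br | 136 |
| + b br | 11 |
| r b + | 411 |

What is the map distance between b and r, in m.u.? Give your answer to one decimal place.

12.2 m.u.

The two rarest classes, r + + and + b br, are the double crossovers. Comparing them with the parentals, only the b allele has switched, so b is the middle locus and the order is br – b – r.
Crossovers in the b–r interval produce the single-crossover classes + b + and r + br (86 + 66 = 152) plus the double crossovers (26).
RF(b–r) = (152 + 26) / 1455 = 178/1455 = 0.1223 → 12.2 m.u.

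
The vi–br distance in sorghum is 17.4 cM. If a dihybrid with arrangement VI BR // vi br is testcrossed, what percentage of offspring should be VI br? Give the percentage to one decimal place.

A map distance of 17.4 cM corresponds to a recombination frequency of 0.174.
The F1 is VI BR / vi br, so VI br is a recombinant gamete class with expected frequency r/2 = 0.174/2 = 0.0870.
That is 0.0870 = 8.7% of the progeny.

8.7%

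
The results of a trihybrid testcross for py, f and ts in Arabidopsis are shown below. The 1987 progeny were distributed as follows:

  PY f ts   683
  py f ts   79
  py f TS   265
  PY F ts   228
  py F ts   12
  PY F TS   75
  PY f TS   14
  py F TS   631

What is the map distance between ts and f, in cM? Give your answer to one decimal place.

26.1 cM

The two most frequent reciprocal classes, py F TS and PY f ts, are the parental types, so the F1 was py F TS / PY f ts.
The two rarest classes, py F ts and PY f TS, are the double crossovers. Comparing them with the parentals, only the ts allele has switched, so ts is the middle locus and the order is py – ts – f.
Crossovers in the ts–f interval produce the single-crossover classes py f TS and PY F ts (265 + 228 = 493) plus the double crossovers (26).
RF(ts–f) = (493 + 26) / 1987 = 519/1987 = 0.2612 → 26.1 cM.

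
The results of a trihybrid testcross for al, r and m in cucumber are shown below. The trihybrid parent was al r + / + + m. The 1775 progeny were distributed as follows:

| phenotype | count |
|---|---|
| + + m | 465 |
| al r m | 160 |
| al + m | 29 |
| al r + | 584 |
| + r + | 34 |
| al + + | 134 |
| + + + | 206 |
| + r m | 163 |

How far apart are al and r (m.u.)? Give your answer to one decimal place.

20.3 m.u.

The two rarest classes, + r + and al + m, are the double crossovers. Comparing them with the parentals, only the al allele has switched, so al is the middle locus and the order is m – al – r.
Crossovers in the al–r interval produce the single-crossover classes al + + and + r m (134 + 163 = 297) plus the double crossovers (63).
RF(al–r) = (297 + 63) / 1775 = 360/1775 = 0.2028 → 20.3 m.u.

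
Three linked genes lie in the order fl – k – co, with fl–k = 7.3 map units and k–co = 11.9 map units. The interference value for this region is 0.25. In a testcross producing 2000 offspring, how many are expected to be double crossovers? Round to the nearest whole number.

Map distances give recombination frequencies of 0.073 and 0.119 for the two intervals.
With interference 0.25 (so coincidence = 0.75), expected double-crossover frequency = 0.073 × 0.119 × 0.75 = 0.00652.
Expected number = 0.00652 × 2000 = 13.03 ≈ 13.

13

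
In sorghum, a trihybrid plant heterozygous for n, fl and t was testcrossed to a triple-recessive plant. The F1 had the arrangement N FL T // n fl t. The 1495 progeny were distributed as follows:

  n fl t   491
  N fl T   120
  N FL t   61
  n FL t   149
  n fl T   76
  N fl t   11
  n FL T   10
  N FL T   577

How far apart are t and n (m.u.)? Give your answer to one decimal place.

10.6 m.u.

The two rarest classes, n FL T and N fl t, are the double crossovers. Comparing them with the parentals, only the n allele has switched, so n is the middle locus and the order is t – n – fl.
Crossovers in the t–n interval produce the single-crossover classes N FL t and n fl T (61 + 76 = 137) plus the double crossovers (21).
RF(t–n) = (137 + 21) / 1495 = 158/1495 = 0.1057 → 10.6 m.u.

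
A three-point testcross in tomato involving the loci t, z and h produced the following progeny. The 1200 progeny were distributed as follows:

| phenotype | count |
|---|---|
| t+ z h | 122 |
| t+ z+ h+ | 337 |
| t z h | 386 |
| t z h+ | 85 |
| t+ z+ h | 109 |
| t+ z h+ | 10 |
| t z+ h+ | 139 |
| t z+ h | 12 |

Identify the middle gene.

z

The two most frequent reciprocal classes, t z h and t+ z+ h+, are the parental types, so the F1 was t z h / t+ z+ h+.
The two rarest classes, t z+ h and t+ z h+, are the double crossovers. Comparing them with the parentals, only the z allele has switched, so z is the middle locus and the order is t – z – h.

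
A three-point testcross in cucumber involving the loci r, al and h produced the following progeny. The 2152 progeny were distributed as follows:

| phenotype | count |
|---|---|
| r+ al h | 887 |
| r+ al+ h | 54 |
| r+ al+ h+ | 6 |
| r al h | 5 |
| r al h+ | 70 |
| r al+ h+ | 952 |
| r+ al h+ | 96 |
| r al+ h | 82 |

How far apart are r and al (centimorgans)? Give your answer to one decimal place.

The two most frequent reciprocal classes, r al+ h+ and r+ al h, are the parental types, so the F1 was r al+ h+ / r+ al h.
The two rarest classes, r+ al+ h+ and r al h, are the double crossovers. Comparing them with the parentals, only the r allele has switched, so r is the middle locus and the order is al – r – h.
Crossovers in the al–r interval produce the single-crossover classes r al h+ and r+ al+ h (70 + 54 = 124) plus the double crossovers (11).
RF(al–r) = (124 + 11) / 2152 = 135/2152 = 0.0627 → 6.3 centimorgans.

6.3 centimorgans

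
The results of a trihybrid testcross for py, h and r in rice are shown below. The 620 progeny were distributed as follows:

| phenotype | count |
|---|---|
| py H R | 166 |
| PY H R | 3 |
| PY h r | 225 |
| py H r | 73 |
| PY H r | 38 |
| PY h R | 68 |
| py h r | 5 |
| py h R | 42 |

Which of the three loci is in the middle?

py

The two most frequent reciprocal classes, py H R and PY h r, are the parental types, so the F1 was py H R / PY h r.
The two rarest classes, PY H R and py h r, are the double crossovers. Comparing them with the parentals, only the py allele has switched, so py is the middle locus and the order is h – py – r.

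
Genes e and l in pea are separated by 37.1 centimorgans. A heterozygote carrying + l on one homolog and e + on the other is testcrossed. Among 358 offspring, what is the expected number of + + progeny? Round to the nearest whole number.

66

A map distance of 37.1 centimorgans corresponds to a recombination frequency of 0.371.
The F1 is + l / e +, so + + is a recombinant gamete class with expected frequency r/2 = 0.371/2 = 0.1855.
Expected number = 0.1855 × 358 = 66.41 ≈ 66.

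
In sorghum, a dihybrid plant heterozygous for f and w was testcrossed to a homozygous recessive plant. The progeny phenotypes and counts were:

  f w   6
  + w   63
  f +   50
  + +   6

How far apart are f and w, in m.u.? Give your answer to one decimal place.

9.6 m.u.

The two most frequent classes, + w (63) and f + (50), are the parental types, so the F1 was + w / f +.
The recombinant classes are + + and f w: 6 + 6 = 12.
Recombination frequency = 12/125 = 0.0960 ≈ 9.6%, i.e. 9.6 m.u.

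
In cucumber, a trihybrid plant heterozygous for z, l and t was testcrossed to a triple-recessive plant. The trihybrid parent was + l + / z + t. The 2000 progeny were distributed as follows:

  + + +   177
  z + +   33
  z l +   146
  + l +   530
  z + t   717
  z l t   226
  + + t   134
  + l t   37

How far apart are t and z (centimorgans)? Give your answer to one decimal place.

17.5 centimorgans

The two rarest classes, + l t and z + +, are the double crossovers. Comparing them with the parentals, only the t allele has switched, so t is the middle locus and the order is l – t – z.
Crossovers in the t–z interval produce the single-crossover classes z l + and + + t (146 + 134 = 280) plus the double crossovers (70).
RF(t–z) = (280 + 70) / 2000 = 350/2000 = 0.1750 → 17.5 centimorgans.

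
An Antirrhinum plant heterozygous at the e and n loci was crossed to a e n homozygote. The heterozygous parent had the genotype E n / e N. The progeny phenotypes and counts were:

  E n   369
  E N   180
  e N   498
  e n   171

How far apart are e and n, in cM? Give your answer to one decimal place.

28.8 cM

The recombinant classes are E N and e n: 180 + 171 = 351.
Recombination frequency = 351/1218 = 0.2882 ≈ 28.8%, i.e. 28.8 cM.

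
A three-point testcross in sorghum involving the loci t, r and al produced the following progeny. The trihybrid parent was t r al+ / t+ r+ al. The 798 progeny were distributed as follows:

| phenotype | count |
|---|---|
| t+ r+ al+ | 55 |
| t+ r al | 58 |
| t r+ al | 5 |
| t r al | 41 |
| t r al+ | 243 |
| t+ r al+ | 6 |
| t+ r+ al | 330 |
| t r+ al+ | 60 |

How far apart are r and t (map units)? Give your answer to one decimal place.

The two rarest classes, t+ r al+ and t r+ al, are the double crossovers. Comparing them with the parentals, only the t allele has switched, so t is the middle locus and the order is al – t – r.
Crossovers in the t–r interval produce the single-crossover classes t r+ al+ and t+ r al (60 + 58 = 118) plus the double crossovers (11).
RF(t–r) = (118 + 11) / 798 = 129/798 = 0.1617 → 16.2 map units.

16.2 map units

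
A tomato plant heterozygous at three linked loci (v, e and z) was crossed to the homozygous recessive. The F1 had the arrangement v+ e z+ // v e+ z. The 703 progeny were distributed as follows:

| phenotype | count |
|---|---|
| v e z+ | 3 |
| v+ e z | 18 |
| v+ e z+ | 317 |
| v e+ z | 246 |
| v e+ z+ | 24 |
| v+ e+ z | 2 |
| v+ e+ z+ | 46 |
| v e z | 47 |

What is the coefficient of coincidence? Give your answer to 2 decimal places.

0.76

The two rarest classes, v e z+ and v+ e+ z, are the double crossovers. Comparing them with the parentals, only the v allele has switched, so v is the middle locus and the order is z – v – e.
z–v: (42 + 5)/703 = 0.0669; v–e: (93 + 5)/703 = 0.1394.
Expected DCO frequency = 0.0669 × 0.1394 ≈ 0.00933; observed = 5/703 ≈ 0.00711.
Coefficient of coincidence = 0.00711/0.00933 ≈ 0.76.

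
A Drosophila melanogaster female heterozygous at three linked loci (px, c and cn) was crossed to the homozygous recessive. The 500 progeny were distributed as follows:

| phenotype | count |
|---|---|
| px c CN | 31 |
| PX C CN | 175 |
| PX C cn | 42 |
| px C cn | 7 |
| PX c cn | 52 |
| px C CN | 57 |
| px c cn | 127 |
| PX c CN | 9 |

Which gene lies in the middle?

c

The two most frequent reciprocal classes, PX C CN and px c cn, are the parental types, so the F1 was PX C CN / px c cn.
The two rarest classes, PX c CN and px C cn, are the double crossovers. Comparing them with the parentals, only the c allele has switched, so c is the middle locus and the order is cn – c – px.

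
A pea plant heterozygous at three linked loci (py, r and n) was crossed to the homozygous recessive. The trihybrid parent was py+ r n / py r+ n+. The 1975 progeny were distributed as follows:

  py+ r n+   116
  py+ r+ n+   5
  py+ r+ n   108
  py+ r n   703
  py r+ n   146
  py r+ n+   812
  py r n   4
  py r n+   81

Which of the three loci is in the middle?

The two rarest classes, py r n and py+ r+ n+, are the double crossovers. Comparing them with the parentals, only the py allele has switched, so py is the middle locus and the order is r – py – n.

py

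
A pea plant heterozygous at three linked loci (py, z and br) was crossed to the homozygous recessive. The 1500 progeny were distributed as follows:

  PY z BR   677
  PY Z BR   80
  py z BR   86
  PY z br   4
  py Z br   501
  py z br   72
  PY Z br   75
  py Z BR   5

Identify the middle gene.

The two most frequent reciprocal classes, PY z BR and py Z br, are the parental types, so the F1 was PY z BR / py Z br.
The two rarest classes, PY z br and py Z BR, are the double crossovers. Comparing them with the parentals, only the br allele has switched, so br is the middle locus and the order is py – br – z.

br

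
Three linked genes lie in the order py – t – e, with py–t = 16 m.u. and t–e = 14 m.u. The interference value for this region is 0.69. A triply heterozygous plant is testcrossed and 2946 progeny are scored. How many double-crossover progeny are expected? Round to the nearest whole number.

Map distances give recombination frequencies of 0.160 and 0.140 for the two intervals.
With interference 0.69 (so coincidence = 0.31), expected double-crossover frequency = 0.160 × 0.140 × 0.31 = 0.00694.
Expected number = 0.00694 × 2946 = 20.46 ≈ 20.

20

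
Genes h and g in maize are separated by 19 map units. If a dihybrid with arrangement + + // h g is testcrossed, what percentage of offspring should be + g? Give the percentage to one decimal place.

9.5%

A map distance of 19 map units corresponds to a recombination frequency of 0.190.
The F1 is + + / h g, so + g is a recombinant gamete class with expected frequency r/2 = 0.190/2 = 0.0950.
That is 0.0950 = 9.5% of the progeny.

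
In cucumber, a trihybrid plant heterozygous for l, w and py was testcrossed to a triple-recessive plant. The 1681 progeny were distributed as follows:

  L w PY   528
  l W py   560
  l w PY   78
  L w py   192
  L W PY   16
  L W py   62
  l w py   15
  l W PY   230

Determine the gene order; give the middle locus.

The two most frequent reciprocal classes, L w PY and l W py, are the parental types, so the F1 was L w PY / l W py.
The two rarest classes, L W PY and l w py, are the double crossovers. Comparing them with the parentals, only the w allele has switched, so w is the middle locus and the order is l – w – py.

w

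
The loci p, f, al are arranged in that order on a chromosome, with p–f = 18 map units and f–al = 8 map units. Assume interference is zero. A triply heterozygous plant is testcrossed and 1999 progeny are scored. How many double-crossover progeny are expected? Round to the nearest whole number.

Map distances give recombination frequencies of 0.180 and 0.080 for the two intervals.
With no interference, expected double-crossover frequency = 0.180 × 0.080 = 0.01440.
Expected number = 0.01440 × 1999 = 28.79 ≈ 29.

29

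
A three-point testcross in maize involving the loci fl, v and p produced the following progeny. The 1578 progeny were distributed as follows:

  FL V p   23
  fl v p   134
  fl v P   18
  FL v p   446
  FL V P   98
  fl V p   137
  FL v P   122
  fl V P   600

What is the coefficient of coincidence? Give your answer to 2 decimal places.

The two most frequent reciprocal classes, FL v p and fl V P, are the parental types, so the F1 was FL v p / fl V P.
The two rarest classes, FL V p and fl v P, are the double crossovers. Comparing them with the parentals, only the v allele has switched, so v is the middle locus and the order is fl – v – p.
fl–v: (232 + 41)/1578 = 0.1730; v–p: (259 + 41)/1578 = 0.1901.
Expected DCO frequency = 0.1730 × 0.1901 ≈ 0.03289; observed = 41/1578 ≈ 0.02598.
Coefficient of coincidence = 0.02598/0.03289 ≈ 0.79.

0.79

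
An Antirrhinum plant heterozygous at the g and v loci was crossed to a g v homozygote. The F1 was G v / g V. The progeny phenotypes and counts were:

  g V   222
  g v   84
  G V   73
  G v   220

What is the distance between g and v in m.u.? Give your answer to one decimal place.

The recombinant classes are G V and g v: 73 + 84 = 157.
Recombination frequency = 157/599 = 0.2621 ≈ 26.2%, i.e. 26.2 m.u.

26.2 m.u.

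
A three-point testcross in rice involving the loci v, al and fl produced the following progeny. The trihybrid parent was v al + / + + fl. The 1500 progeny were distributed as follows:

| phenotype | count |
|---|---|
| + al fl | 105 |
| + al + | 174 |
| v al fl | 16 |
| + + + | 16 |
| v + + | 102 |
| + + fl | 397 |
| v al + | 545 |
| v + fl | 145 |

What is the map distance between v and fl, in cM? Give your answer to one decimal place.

23.4 cM

The two rarest classes, v al fl and + + +, are the double crossovers. Comparing them with the parentals, only the fl allele has switched, so fl is the middle locus and the order is al – fl – v.
Crossovers in the fl–v interval produce the single-crossover classes + al + and v + fl (174 + 145 = 319) plus the double crossovers (32).
RF(fl–v) = (319 + 32) / 1500 = 351/1500 = 0.2340 → 23.4 cM.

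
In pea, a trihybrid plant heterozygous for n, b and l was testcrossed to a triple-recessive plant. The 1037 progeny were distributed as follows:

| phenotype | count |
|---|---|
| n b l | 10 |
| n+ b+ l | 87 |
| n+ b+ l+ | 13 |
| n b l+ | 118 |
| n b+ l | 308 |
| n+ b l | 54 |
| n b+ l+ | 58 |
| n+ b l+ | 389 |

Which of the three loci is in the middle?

b

The two most frequent reciprocal classes, n+ b l+ and n b+ l, are the parental types, so the F1 was n+ b l+ / n b+ l.
The two rarest classes, n+ b+ l+ and n b l, are the double crossovers. Comparing them with the parentals, only the b allele has switched, so b is the middle locus and the order is n – b – l.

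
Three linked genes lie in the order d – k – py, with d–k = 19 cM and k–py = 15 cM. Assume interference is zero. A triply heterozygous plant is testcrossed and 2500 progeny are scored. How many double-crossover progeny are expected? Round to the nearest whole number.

Map distances give recombination frequencies of 0.190 and 0.150 for the two intervals.
With no interference, expected double-crossover frequency = 0.190 × 0.150 = 0.02850.
Expected number = 0.02850 × 2500 = 71.25 ≈ 71.

71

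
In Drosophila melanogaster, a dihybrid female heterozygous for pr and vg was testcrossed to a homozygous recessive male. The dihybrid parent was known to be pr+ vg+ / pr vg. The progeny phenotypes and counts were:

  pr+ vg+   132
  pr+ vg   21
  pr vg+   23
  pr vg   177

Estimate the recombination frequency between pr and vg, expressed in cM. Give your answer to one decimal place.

The recombinant classes are pr+ vg and pr vg+: 21 + 23 = 44.
Recombination frequency = 44/353 = 0.1246 ≈ 12.5%, i.e. 12.5 cM.

12.5 cM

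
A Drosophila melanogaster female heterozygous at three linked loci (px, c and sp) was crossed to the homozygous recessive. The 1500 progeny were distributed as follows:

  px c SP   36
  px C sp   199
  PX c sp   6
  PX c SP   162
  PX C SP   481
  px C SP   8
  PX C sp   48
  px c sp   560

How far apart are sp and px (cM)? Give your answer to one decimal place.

The two most frequent reciprocal classes, px c sp and PX C SP, are the parental types, so the F1 was px c sp / PX C SP.
The two rarest classes, PX c sp and px C SP, are the double crossovers. Comparing them with the parentals, only the px allele has switched, so px is the middle locus and the order is sp – px – c.
Crossovers in the sp–px interval produce the single-crossover classes px c SP and PX C sp (36 + 48 = 84) plus the double crossovers (14).
RF(sp–px) = (84 + 14) / 1500 = 98/1500 = 0.0653 → 6.5 cM.

6.5 cM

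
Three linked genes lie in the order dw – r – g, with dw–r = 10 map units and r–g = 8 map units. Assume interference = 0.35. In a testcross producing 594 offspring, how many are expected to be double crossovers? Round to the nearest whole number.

Map distances give recombination frequencies of 0.100 and 0.080 for the two intervals.
With interference 0.35 (so coincidence = 0.65), expected double-crossover frequency = 0.100 × 0.080 × 0.65 = 0.00520.
Expected number = 0.00520 × 594 = 3.09 ≈ 3.

3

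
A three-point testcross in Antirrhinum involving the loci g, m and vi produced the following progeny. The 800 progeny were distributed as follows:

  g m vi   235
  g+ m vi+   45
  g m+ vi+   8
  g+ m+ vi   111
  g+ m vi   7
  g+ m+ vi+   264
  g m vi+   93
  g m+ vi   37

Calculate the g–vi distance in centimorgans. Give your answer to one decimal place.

The two most frequent reciprocal classes, g m vi and g+ m+ vi+, are the parental types, so the F1 was g m vi / g+ m+ vi+.
The two rarest classes, g+ m vi and g m+ vi+, are the double crossovers. Comparing them with the parentals, only the g allele has switched, so g is the middle locus and the order is m – g – vi.
Crossovers in the g–vi interval produce the single-crossover classes g m vi+ and g+ m+ vi (93 + 111 = 204) plus the double crossovers (15).
RF(g–vi) = (204 + 15) / 800 = 219/800 = 0.2737 → 27.4 centimorgans.

27.4 centimorgans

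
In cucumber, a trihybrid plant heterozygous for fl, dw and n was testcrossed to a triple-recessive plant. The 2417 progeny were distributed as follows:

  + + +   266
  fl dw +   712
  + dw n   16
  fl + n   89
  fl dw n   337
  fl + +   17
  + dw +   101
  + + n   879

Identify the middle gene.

The two most frequent reciprocal classes, + + n and fl dw +, are the parental types, so the F1 was + + n / fl dw +.
The two rarest classes, + dw n and fl + +, are the double crossovers. Comparing them with the parentals, only the dw allele has switched, so dw is the middle locus and the order is n – dw – fl.

dw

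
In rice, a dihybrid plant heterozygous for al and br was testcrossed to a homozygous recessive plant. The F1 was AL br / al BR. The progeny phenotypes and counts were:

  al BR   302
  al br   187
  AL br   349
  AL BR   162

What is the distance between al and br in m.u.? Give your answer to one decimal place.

34.9 m.u.

The recombinant classes are AL BR and al br: 162 + 187 = 349.
Recombination frequency = 349/1000 = 0.3490 ≈ 34.9%, i.e. 34.9 m.u.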